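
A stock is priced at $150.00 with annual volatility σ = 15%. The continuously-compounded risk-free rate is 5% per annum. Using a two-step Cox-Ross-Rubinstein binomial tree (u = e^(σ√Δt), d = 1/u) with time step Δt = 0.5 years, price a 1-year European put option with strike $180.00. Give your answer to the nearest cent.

CRR parameters: u = e^(σ√Δt) = e^(0.15·√0.5) = 1.1119, d = 1/u = 0.8994
Per-period rate: rΔt = 0.05·0.5 = 0.025, so R = e^0.025 = 1.0253
Risk-neutral probability p = (e^0.025 − 0.8994)/(1.1119 − 0.8994) = 0.1259/0.2125 = 0.5926
Terminal stock prices: S_uu = 185.4, S_ud = 150, S_dd = 121.3
Terminal payoffs (K − S): max(-5.447, 0) = 0, max(30, 0) = 30, max(58.67, 0) = 58.67
Node u (S = 166.8): V_u = e^(−0.025)·[0.5926·0.0000 + 0.4074·30.0000] = 11.9196
Node d (S = 134.9): V_d = e^(−0.025)·[0.5926·30.0000 + 0.4074·58.6713] = 40.6510
Node 0 (S = 150): V_0 = e^(−0.025)·[0.5926·11.9196 + 0.4074·40.6510] = 23.0409

$23.04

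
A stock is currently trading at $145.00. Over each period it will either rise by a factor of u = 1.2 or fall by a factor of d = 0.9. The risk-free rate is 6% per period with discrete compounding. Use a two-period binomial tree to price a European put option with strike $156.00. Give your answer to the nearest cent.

$7.47

Risk-neutral probability p = (1 + 0.06 − 0.9)/(1.2 − 0.9) = 0.1600/0.3000 = 0.5333
Terminal stock prices: S_uu = 208.8, S_ud = 156.6, S_dd = 117.5
Terminal payoffs (K − S): max(-52.8, 0) = 0, max(-0.6, 0) = 0, max(38.55, 0) = 38.55
Node u (S = 174): V_u = 1/1.06·[0.5333·0.0000 + 0.4667·0.0000] = 0.0000
Node d (S = 130.5): V_d = 1/1.06·[0.5333·0.0000 + 0.4667·38.5500] = 16.9717
Node 0 (S = 145): V_0 = 1/1.06·[0.5333·0.0000 + 0.4667·16.9717] = 7.4718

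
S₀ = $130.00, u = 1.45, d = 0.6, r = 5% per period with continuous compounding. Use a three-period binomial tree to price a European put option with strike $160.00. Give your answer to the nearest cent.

Risk-neutral probability p = (e^0.05 − 0.6)/(1.45 − 0.6) = 0.4513/0.8500 = 0.5309
Terminal stock prices: S_uuu = 396.3, S_uud = 164, S_udd = 67.86, S_ddd = 28.08
Terminal payoffs (K − S): max(-236.3, 0) = 0, max(-3.995, 0) = 0, max(92.14, 0) = 92.14, max(131.9, 0) = 131.9
Node uu (S = 273.3): V_uu = e^(−0.05)·[0.5309·0.0000 + 0.4691·0.0000] = 0.0000
Node ud (S = 113.1): V_ud = e^(−0.05)·[0.5309·0.0000 + 0.4691·92.1400] = 41.1142
Node dd (S = 46.8): V_dd = e^(−0.05)·[0.5309·92.1400 + 0.4691·131.9200] = 105.3967
Node u (S = 188.5): V_u = e^(−0.05)·[0.5309·0.0000 + 0.4691·41.1142] = 18.3458
Node d (S = 78): V_d = e^(−0.05)·[0.5309·41.1142 + 0.4691·105.3967] = 67.7929
Node 0 (S = 130): V_0 = e^(−0.05)·[0.5309·18.3458 + 0.4691·67.7929] = 39.5151

$39.52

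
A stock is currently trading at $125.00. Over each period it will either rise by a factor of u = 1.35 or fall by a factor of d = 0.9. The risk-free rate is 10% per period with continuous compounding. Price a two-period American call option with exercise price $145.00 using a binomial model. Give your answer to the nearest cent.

$16.89

Risk-neutral probability p = (e^0.1 − 0.9)/(1.35 − 0.9) = 0.2052/0.4500 = 0.4559
Terminal stock prices: S_uu = 227.8, S_ud = 151.9, S_dd = 101.2
Terminal payoffs (S − K): max(82.81, 0) = 82.81, max(6.875, 0) = 6.875, max(-43.75, 0) = 0
Node u (S = 168.8): continuation = e^(−0.1)·[0.4559·82.8125 + 0.5441·6.8750] = 37.5486; exercise value = 23.7500 ≤ continuation, so V_u = 37.5486
Node d (S = 112.5): continuation = e^(−0.1)·[0.4559·6.8750 + 0.5441·0.0000] = 2.8363; exercise value = 0.0000 ≤ continuation, so V_d = 2.8363
Node 0 (S = 125): continuation = e^(−0.1)·[0.4559·37.5486 + 0.5441·2.8363] = 16.8868; exercise value = 0.0000 ≤ continuation, so V_0 = 16.8868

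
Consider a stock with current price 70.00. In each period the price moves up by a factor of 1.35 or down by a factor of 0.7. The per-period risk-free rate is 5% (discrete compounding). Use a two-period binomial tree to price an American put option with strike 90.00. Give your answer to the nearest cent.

23.40

Risk-neutral probability p = (1 + 0.05 − 0.7)/(1.35 − 0.7) = 0.3500/0.6500 = 0.5385
Terminal stock prices: S_uu = 127.6, S_ud = 66.15, S_dd = 34.3
Terminal payoffs (K − S): max(-37.58, 0) = 0, max(23.85, 0) = 23.85, max(55.7, 0) = 55.7
Node u (S = 94.5): continuation = 1/1.05·[0.5385·0.0000 + 0.4615·23.8500] = 10.4835; exercise value = 0.0000 ≤ continuation, so V_u = 10.4835
Node d (S = 49): continuation = 1/1.05·[0.5385·23.8500 + 0.4615·55.7000] = 36.7143; exercise value = 41.0000 > continuation, so V_d = 41.0000 (exercise)
Node 0 (S = 70): continuation = 1/1.05·[0.5385·10.4835 + 0.4615·41.0000] = 23.3981; exercise value = 20.0000 ≤ continuation, so V_0 = 23.3981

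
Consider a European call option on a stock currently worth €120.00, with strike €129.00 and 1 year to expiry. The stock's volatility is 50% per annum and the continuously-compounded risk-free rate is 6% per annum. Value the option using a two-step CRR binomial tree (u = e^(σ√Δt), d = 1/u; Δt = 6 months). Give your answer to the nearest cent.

€22.27

CRR parameters: u = e^(σ√Δt) = e^(0.5·√0.5) = 1.4241, d = 1/u = 0.7022
Per-period rate: rΔt = 0.06·0.5 = 0.03, so R = e^0.03 = 1.0305
Risk-neutral probability p = (e^0.03 − 0.7022)/(1.4241 − 0.7022) = 0.3283/0.7219 = 0.4547
Terminal stock prices: S_uu = 243.4, S_ud = 120, S_dd = 59.17
Terminal payoffs (S − K): max(114.4, 0) = 114.4, max(-9, 0) = 0, max(-69.83, 0) = 0
Node u (S = 170.9): V_u = e^(−0.03)·[0.4547·114.3738 + 0.5453·0.0000] = 50.4694
Node d (S = 84.26): V_d = e^(−0.03)·[0.4547·0.0000 + 0.5453·0.0000] = 0.0000
Node 0 (S = 120): V_0 = e^(−0.03)·[0.4547·50.4694 + 0.5453·0.0000] = 22.2705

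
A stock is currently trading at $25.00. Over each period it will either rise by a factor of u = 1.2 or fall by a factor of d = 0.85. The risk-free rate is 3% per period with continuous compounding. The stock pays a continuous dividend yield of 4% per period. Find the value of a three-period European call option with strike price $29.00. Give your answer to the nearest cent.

Per-period risk-free factor R = e^0.03 = 1.0305; dividend-adjusted growth = e^(0.03−0.04) = 0.9900.
Risk-neutral probability p = (0.9900 − 0.85)/(1.2 − 0.85) = 0.1400/0.3500 = 0.4001
Terminal stock prices: S_uuu = 43.2, S_uud = 30.6, S_udd = 21.67, S_ddd = 15.35
Terminal payoffs (S − K): max(14.2, 0) = 14.2, max(1.6, 0) = 1.6, max(-7.325, 0) = 0, max(-13.65, 0) = 0
Node uu (S = 36): V_uu = e^(−0.03)·[0.4001·14.2000 + 0.5999·1.6000] = 6.4455
Node ud (S = 25.5): V_ud = e^(−0.03)·[0.4001·1.6000 + 0.5999·0.0000] = 0.6213
Node dd (S = 18.06): V_dd = e^(−0.03)·[0.4001·0.0000 + 0.5999·0.0000] = 0.0000
Node u (S = 30): V_u = e^(−0.03)·[0.4001·6.4455 + 0.5999·0.6213] = 2.8646
Node d (S = 21.25): V_d = e^(−0.03)·[0.4001·0.6213 + 0.5999·0.0000] = 0.2413
Node 0 (S = 25): V_0 = e^(−0.03)·[0.4001·2.8646 + 0.5999·0.2413] = 1.2528

$1.25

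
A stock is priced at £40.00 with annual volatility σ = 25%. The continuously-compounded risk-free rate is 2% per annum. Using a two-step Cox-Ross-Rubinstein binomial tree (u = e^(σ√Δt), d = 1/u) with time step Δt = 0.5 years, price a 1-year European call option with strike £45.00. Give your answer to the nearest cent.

£2.75

CRR parameters: u = e^(σ√Δt) = e^(0.25·√0.5) = 1.1934, d = 1/u = 0.8380
Per-period rate: rΔt = 0.02·0.5 = 0.01, so R = e^0.01 = 1.0101
Risk-neutral probability p = (e^0.01 − 0.8380)/(1.1934 − 0.8380) = 0.1721/0.3554 = 0.4842
Terminal stock prices: S_uu = 56.96, S_ud = 40, S_dd = 28.09
Terminal payoffs (S − K): max(11.96, 0) = 11.96, max(-5, 0) = 0, max(-16.91, 0) = 0
Node u (S = 47.73): V_u = e^(−0.01)·[0.4842·11.9648 + 0.5158·0.0000] = 5.7357
Node d (S = 33.52): V_d = e^(−0.01)·[0.4842·0.0000 + 0.5158·0.0000] = 0.0000
Node 0 (S = 40): V_0 = e^(−0.01)·[0.4842·5.7357 + 0.5158·0.0000] = 2.7496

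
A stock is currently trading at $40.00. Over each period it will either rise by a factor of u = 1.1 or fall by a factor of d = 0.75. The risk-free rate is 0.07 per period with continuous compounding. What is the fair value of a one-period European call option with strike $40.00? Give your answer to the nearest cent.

$3.44

Risk-neutral probability p = (e^0.07 − 0.75)/(1.1 − 0.75) = 0.3225/0.3500 = 0.9215
Terminal stock prices: S_u = 44, S_d = 30
Terminal payoffs (S − K): max(4, 0) = 4, max(-10, 0) = 0
Node 0 (S = 40): V_0 = e^(−0.07)·[0.9215·4.0000 + 0.0785·0.0000] = 3.4366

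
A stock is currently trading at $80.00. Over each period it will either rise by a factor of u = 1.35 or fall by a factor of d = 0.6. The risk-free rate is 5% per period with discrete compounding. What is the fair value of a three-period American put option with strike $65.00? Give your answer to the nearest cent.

Risk-neutral probability p = (1 + 0.05 − 0.6)/(1.35 − 0.6) = 0.4500/0.7500 = 0.6000
Terminal stock prices: S_uuu = 196.8, S_uud = 87.48, S_udd = 38.88, S_ddd = 17.28
Terminal payoffs (K − S): max(-131.8, 0) = 0, max(-22.48, 0) = 0, max(26.12, 0) = 26.12, max(47.72, 0) = 47.72
Node uu (S = 145.8): continuation = 1/1.05·[0.6000·0.0000 + 0.4000·0.0000] = 0.0000; exercise value = 0.0000 ≤ continuation, so V_uu = 0.0000
Node ud (S = 64.8): continuation = 1/1.05·[0.6000·0.0000 + 0.4000·26.1200] = 9.9505; exercise value = 0.2000 ≤ continuation, so V_ud = 9.9505
Node dd (S = 28.8): continuation = 1/1.05·[0.6000·26.1200 + 0.4000·47.7200] = 33.1048; exercise value = 36.2000 > continuation, so V_dd = 36.2000 (exercise)
Node u (S = 108): continuation = 1/1.05·[0.6000·0.0000 + 0.4000·9.9505] = 3.7907; exercise value = 0.0000 ≤ continuation, so V_u = 3.7907
Node d (S = 48): continuation = 1/1.05·[0.6000·9.9505 + 0.4000·36.2000] = 19.4765; exercise value = 17.0000 ≤ continuation, so V_d = 19.4765
Node 0 (S = 80): continuation = 1/1.05·[0.6000·3.7907 + 0.4000·19.4765] = 9.5857; exercise value = 0.0000 ≤ continuation, so V_0 = 9.5857

$9.59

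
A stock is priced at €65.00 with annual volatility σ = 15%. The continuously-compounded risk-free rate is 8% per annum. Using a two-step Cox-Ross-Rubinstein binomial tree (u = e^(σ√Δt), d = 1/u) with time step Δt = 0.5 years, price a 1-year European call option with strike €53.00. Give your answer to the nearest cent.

€16.12

CRR parameters: u = e^(σ√Δt) = e^(0.15·√0.5) = 1.1119, d = 1/u = 0.8994
Per-period rate: rΔt = 0.08·0.5 = 0.04, so R = e^0.04 = 1.0408
Risk-neutral probability p = (e^0.04 − 0.8994)/(1.1119 − 0.8994) = 0.1414/0.2125 = 0.6655
Terminal stock prices: S_uu = 80.36, S_ud = 65, S_dd = 52.58
Terminal payoffs (S − K): max(27.36, 0) = 27.36, max(12, 0) = 12, max(-0.4242, 0) = 0
Node u (S = 72.27): V_u = e^(−0.04)·[0.6655·27.3602 + 0.3345·12.0000] = 21.3514
Node d (S = 58.46): V_d = e^(−0.04)·[0.6655·12.0000 + 0.3345·0.0000] = 7.6732
Node 0 (S = 65): V_0 = e^(−0.04)·[0.6655·21.3514 + 0.3345·7.6732] = 16.1186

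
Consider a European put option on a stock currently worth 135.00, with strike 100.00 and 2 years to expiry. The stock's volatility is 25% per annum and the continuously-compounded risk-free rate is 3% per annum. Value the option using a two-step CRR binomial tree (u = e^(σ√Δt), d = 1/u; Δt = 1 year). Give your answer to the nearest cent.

CRR parameters: u = e^(σ√Δt) = e^(0.25·√1) = 1.2840, d = 1/u = 0.7788
Per-period rate: rΔt = 0.03·1 = 0.03, so R = e^0.03 = 1.0305
Risk-neutral probability p = (e^0.03 − 0.7788)/(1.2840 − 0.7788) = 0.2517/0.5052 = 0.4981
Terminal stock prices: S_uu = 222.6, S_ud = 135, S_dd = 81.88
Terminal payoffs (K − S): max(-122.6, 0) = 0, max(-35, 0) = 0, max(18.12, 0) = 18.12
Node u (S = 173.3): V_u = e^(−0.03)·[0.4981·0.0000 + 0.5019·0.0000] = 0.0000
Node d (S = 105.1): V_d = e^(−0.03)·[0.4981·0.0000 + 0.5019·18.1184] = 8.8248
Node 0 (S = 135): V_0 = e^(−0.03)·[0.4981·0.0000 + 0.5019·8.8248] = 4.2982

4.30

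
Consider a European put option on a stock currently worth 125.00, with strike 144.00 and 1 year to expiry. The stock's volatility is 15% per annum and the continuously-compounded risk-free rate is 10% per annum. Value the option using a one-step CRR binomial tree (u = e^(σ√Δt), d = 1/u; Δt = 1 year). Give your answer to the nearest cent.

CRR parameters: u = e^(σ√Δt) = e^(0.15·√1) = 1.1618, d = 1/u = 0.8607
Per-period rate: rΔt = 0.1·1 = 0.1, so R = e^0.1 = 1.1052
Risk-neutral probability p = (e^0.1 − 0.8607)/(1.1618 − 0.8607) = 0.2445/0.3011 = 0.8118
Terminal stock prices: S_u = 145.2, S_d = 107.6
Terminal payoffs (K − S): max(-1.229, 0) = 0, max(36.41, 0) = 36.41
Node 0 (S = 125): V_0 = e^(−0.1)·[0.8118·0.0000 + 0.1882·36.4115] = 6.1996

6.20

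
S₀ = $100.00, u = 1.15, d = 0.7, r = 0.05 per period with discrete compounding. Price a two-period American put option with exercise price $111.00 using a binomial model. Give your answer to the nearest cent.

$13.46

Risk-neutral probability p = (1 + 0.05 − 0.7)/(1.15 − 0.7) = 0.3500/0.4500 = 0.7778
Terminal stock prices: S_uu = 132.2, S_ud = 80.5, S_dd = 49
Terminal payoffs (K − S): max(-21.25, 0) = 0, max(30.5, 0) = 30.5, max(62, 0) = 62
Node u (S = 115): continuation = 1/1.05·[0.7778·0.0000 + 0.2222·30.5000] = 6.4550; exercise value = 0.0000 ≤ continuation, so V_u = 6.4550
Node d (S = 70): continuation = 1/1.05·[0.7778·30.5000 + 0.2222·62.0000] = 35.7143; exercise value = 41.0000 > continuation, so V_d = 41.0000 (exercise)
Node 0 (S = 100): continuation = 1/1.05·[0.7778·6.4550 + 0.2222·41.0000] = 13.4587; exercise value = 11.0000 ≤ continuation, so V_0 = 13.4587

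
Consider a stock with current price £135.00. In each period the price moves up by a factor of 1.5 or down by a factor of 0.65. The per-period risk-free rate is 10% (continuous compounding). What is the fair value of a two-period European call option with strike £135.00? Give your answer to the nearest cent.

Risk-neutral probability p = (e^0.1 − 0.65)/(1.5 − 0.65) = 0.4552/0.8500 = 0.5355
Terminal stock prices: S_uu = 303.8, S_ud = 131.6, S_dd = 57.04
Terminal payoffs (S − K): max(168.8, 0) = 168.8, max(-3.375, 0) = 0, max(-77.96, 0) = 0
Node u (S = 202.5): V_u = e^(−0.1)·[0.5355·168.7500 + 0.4645·0.0000] = 81.7655
Node d (S = 87.75): V_d = e^(−0.1)·[0.5355·0.0000 + 0.4645·0.0000] = 0.0000
Node 0 (S = 135): V_0 = e^(−0.1)·[0.5355·81.7655 + 0.4645·0.0000] = 39.6183

£39.62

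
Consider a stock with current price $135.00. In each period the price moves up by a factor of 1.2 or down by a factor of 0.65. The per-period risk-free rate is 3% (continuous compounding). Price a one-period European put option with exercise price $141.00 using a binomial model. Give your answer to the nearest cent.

Risk-neutral probability p = (e^0.03 − 0.65)/(1.2 − 0.65) = 0.3805/0.5500 = 0.6917
Terminal stock prices: S_u = 162, S_d = 87.75
Terminal payoffs (K − S): max(-21, 0) = 0, max(53.25, 0) = 53.25
Node 0 (S = 135): V_0 = e^(−0.03)·[0.6917·0.0000 + 0.3083·53.2500] = 15.9299

$15.93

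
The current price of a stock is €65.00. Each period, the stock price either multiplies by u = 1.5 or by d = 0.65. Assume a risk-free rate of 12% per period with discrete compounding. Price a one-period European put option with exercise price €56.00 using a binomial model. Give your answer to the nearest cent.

€5.49

Risk-neutral probability p = (1 + 0.12 − 0.65)/(1.5 − 0.65) = 0.4700/0.8500 = 0.5529
Terminal stock prices: S_u = 97.5, S_d = 42.25
Terminal payoffs (K − S): max(-41.5, 0) = 0, max(13.75, 0) = 13.75
Node 0 (S = 65): V_0 = 1/1.12·[0.5529·0.0000 + 0.4471·13.7500] = 5.4884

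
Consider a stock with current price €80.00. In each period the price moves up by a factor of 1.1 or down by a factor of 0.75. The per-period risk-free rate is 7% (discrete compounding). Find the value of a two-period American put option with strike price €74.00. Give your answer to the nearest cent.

Risk-neutral probability p = (1 + 0.07 − 0.75)/(1.1 − 0.75) = 0.3200/0.3500 = 0.9143
Terminal stock prices: S_uu = 96.8, S_ud = 66, S_dd = 45
Terminal payoffs (K − S): max(-22.8, 0) = 0, max(8, 0) = 8, max(29, 0) = 29
Node u (S = 88): continuation = 1/1.07·[0.9143·0.0000 + 0.0857·8.0000] = 0.6409; exercise value = 0.0000 ≤ continuation, so V_u = 0.6409
Node d (S = 60): continuation = 1/1.07·[0.9143·8.0000 + 0.0857·29.0000] = 9.1589; exercise value = 14.0000 > continuation, so V_d = 14.0000 (exercise)
Node 0 (S = 80): continuation = 1/1.07·[0.9143·0.6409 + 0.0857·14.0000] = 1.6691; exercise value = 0.0000 ≤ continuation, so V_0 = 1.6691

€1.67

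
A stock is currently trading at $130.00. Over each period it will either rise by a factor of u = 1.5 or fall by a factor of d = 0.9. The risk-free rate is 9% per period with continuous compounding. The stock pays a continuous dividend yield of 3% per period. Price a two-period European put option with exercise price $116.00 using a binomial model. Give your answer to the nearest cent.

Per-period risk-free factor R = e^0.09 = 1.0942; dividend-adjusted growth = e^(0.09−0.03) = 1.0618.
Risk-neutral probability p = (1.0618 − 0.9)/(1.5 − 0.9) = 0.1618/0.6000 = 0.2697
Terminal stock prices: S_uu = 292.5, S_ud = 175.5, S_dd = 105.3
Terminal payoffs (K − S): max(-176.5, 0) = 0, max(-59.5, 0) = 0, max(10.7, 0) = 10.7
Node u (S = 195): V_u = e^(−0.09)·[0.2697·0.0000 + 0.7303·0.0000] = 0.0000
Node d (S = 117): V_d = e^(−0.09)·[0.2697·0.0000 + 0.7303·10.7000] = 7.1414
Node 0 (S = 130): V_0 = e^(−0.09)·[0.2697·0.0000 + 0.7303·7.1414] = 4.7663

$4.77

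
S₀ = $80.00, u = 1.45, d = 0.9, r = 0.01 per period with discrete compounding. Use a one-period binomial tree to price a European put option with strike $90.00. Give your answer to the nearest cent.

$14.26

Risk-neutral probability p = (1 + 0.01 − 0.9)/(1.45 − 0.9) = 0.1100/0.5500 = 0.2000
Terminal stock prices: S_u = 116, S_d = 72
Terminal payoffs (K − S): max(-26, 0) = 0, max(18, 0) = 18
Node 0 (S = 80): V_0 = 1/1.01·[0.2000·0.0000 + 0.8000·18.0000] = 14.2574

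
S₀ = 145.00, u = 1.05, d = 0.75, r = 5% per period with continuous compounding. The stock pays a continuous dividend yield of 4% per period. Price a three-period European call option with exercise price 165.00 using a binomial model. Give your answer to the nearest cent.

Per-period risk-free factor R = e^0.05 = 1.0513; dividend-adjusted growth = e^(0.05−0.04) = 1.0101.
Risk-neutral probability p = (1.0101 − 0.75)/(1.05 − 0.75) = 0.2601/0.3000 = 0.8668
Terminal stock prices: S_uuu = 167.9, S_uud = 119.9, S_udd = 85.64, S_ddd = 61.17
Terminal payoffs (S − K): max(2.856, 0) = 2.856, max(-45.1, 0) = 0, max(-79.36, 0) = 0, max(-103.8, 0) = 0
Node uu (S = 159.9): V_uu = e^(−0.05)·[0.8668·2.8556 + 0.1332·0.0000] = 2.3546
Node ud (S = 114.2): V_ud = e^(−0.05)·[0.8668·0.0000 + 0.1332·0.0000] = 0.0000
Node dd (S = 81.56): V_dd = e^(−0.05)·[0.8668·0.0000 + 0.1332·0.0000] = 0.0000
Node u (S = 152.2): V_u = e^(−0.05)·[0.8668·2.3546 + 0.1332·0.0000] = 1.9415
Node d (S = 108.8): V_d = e^(−0.05)·[0.8668·0.0000 + 0.1332·0.0000] = 0.0000
Node 0 (S = 145): V_0 = e^(−0.05)·[0.8668·1.9415 + 0.1332·0.0000] = 1.6009

1.60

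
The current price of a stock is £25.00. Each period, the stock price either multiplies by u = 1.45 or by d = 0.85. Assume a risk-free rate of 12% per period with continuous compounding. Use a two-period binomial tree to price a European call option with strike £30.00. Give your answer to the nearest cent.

£4.11

Risk-neutral probability p = (e^0.12 − 0.85)/(1.45 − 0.85) = 0.2775/0.6000 = 0.4625
Terminal stock prices: S_uu = 52.56, S_ud = 30.81, S_dd = 18.06
Terminal payoffs (S − K): max(22.56, 0) = 22.56, max(0.8125, 0) = 0.8125, max(-11.94, 0) = 0
Node u (S = 36.25): V_u = e^(−0.12)·[0.4625·22.5625 + 0.5375·0.8125] = 9.6424
Node d (S = 21.25): V_d = e^(−0.12)·[0.4625·0.8125 + 0.5375·0.0000] = 0.3333
Node 0 (S = 25): V_0 = e^(−0.12)·[0.4625·9.6424 + 0.5375·0.3333] = 4.1142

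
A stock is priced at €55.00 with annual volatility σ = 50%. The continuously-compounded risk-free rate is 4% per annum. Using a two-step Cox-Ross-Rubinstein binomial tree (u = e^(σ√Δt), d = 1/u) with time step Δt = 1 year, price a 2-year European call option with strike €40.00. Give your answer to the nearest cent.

€24.28

CRR parameters: u = e^(σ√Δt) = e^(0.5·√1) = 1.6487, d = 1/u = 0.6065
Per-period rate: rΔt = 0.04·1 = 0.04, so R = e^0.04 = 1.0408
Risk-neutral probability p = (e^0.04 − 0.6065)/(1.6487 − 0.6065) = 0.4343/1.0422 = 0.4167
Terminal stock prices: S_uu = 149.5, S_ud = 55, S_dd = 20.23
Terminal payoffs (S − K): max(109.5, 0) = 109.5, max(15, 0) = 15, max(-19.77, 0) = 0
Node u (S = 90.68): V_u = e^(−0.04)·[0.4167·109.5055 + 0.5833·15.0000] = 52.2481
Node d (S = 33.36): V_d = e^(−0.04)·[0.4167·15.0000 + 0.5833·0.0000] = 6.0054
Node 0 (S = 55): V_0 = e^(−0.04)·[0.4167·52.2481 + 0.5833·6.0054] = 24.2837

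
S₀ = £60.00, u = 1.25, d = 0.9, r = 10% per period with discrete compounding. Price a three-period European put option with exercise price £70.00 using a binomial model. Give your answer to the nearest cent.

Risk-neutral probability p = (1 + 0.1 − 0.9)/(1.25 − 0.9) = 0.2000/0.3500 = 0.5714
Terminal stock prices: S_uuu = 117.2, S_uud = 84.38, S_udd = 60.75, S_ddd = 43.74
Terminal payoffs (K − S): max(-47.19, 0) = 0, max(-14.38, 0) = 0, max(9.25, 0) = 9.25, max(26.26, 0) = 26.26
Node uu (S = 93.75): V_uu = 1/1.1·[0.5714·0.0000 + 0.4286·0.0000] = 0.0000
Node ud (S = 67.5): V_ud = 1/1.1·[0.5714·0.0000 + 0.4286·9.2500] = 3.6039
Node dd (S = 48.6): V_dd = 1/1.1·[0.5714·9.2500 + 0.4286·26.2600] = 15.0364
Node u (S = 75): V_u = 1/1.1·[0.5714·0.0000 + 0.4286·3.6039] = 1.4041
Node d (S = 54): V_d = 1/1.1·[0.5714·3.6039 + 0.4286·15.0364] = 7.7305
Node 0 (S = 60): V_0 = 1/1.1·[0.5714·1.4041 + 0.4286·7.7305] = 3.7413

£3.74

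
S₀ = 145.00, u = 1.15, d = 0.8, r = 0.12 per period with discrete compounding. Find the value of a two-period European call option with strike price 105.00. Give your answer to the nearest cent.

Risk-neutral probability p = (1 + 0.12 − 0.8)/(1.15 − 0.8) = 0.3200/0.3500 = 0.9143
Terminal stock prices: S_uu = 191.8, S_ud = 133.4, S_dd = 92.8
Terminal payoffs (S − K): max(86.76, 0) = 86.76, max(28.4, 0) = 28.4, max(-12.2, 0) = 0
Node u (S = 166.8): V_u = 1/1.12·[0.9143·86.7625 + 0.0857·28.4000] = 73.0000
Node d (S = 116): V_d = 1/1.12·[0.9143·28.4000 + 0.0857·0.0000] = 23.1837
Node 0 (S = 145): V_0 = 1/1.12·[0.9143·73.0000 + 0.0857·23.1837] = 61.3661

61.37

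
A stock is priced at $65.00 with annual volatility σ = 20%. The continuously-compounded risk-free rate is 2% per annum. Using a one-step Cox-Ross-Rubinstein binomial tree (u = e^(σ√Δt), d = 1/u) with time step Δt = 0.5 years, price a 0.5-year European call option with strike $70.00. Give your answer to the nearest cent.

$2.41

CRR parameters: u = e^(σ√Δt) = e^(0.2·√0.5) = 1.1519, d = 1/u = 0.8681
Per-period rate: rΔt = 0.02·0.5 = 0.01, so R = e^0.01 = 1.0101
Risk-neutral probability p = (e^0.01 − 0.8681)/(1.1519 − 0.8681) = 0.1419/0.2838 = 0.5001
Terminal stock prices: S_u = 74.87, S_d = 56.43
Terminal payoffs (S − K): max(4.874, 0) = 4.874, max(-13.57, 0) = 0
Node 0 (S = 65): V_0 = e^(−0.01)·[0.5001·4.8741 + 0.4999·0.0000] = 2.4134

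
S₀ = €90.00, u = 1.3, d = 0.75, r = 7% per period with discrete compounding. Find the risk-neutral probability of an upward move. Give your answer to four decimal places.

Risk-neutral probability p = (1 + 0.07 − 0.75)/(1.3 − 0.75) = 0.3200/0.5500 = 0.5818

p = 0.5818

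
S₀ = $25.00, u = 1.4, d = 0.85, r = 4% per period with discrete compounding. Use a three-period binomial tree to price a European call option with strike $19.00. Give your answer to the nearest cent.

Risk-neutral probability p = (1 + 0.04 − 0.85)/(1.4 − 0.85) = 0.1900/0.5500 = 0.3455
Terminal stock prices: S_uuu = 68.6, S_uud = 41.65, S_udd = 25.29, S_ddd = 15.35
Terminal payoffs (S − K): max(49.6, 0) = 49.6, max(22.65, 0) = 22.65, max(6.287, 0) = 6.287, max(-3.647, 0) = 0
Node uu (S = 49): V_uu = 1/1.04·[0.3455·49.6000 + 0.6545·22.6500] = 30.7308
Node ud (S = 29.75): V_ud = 1/1.04·[0.3455·22.6500 + 0.6545·6.2875] = 11.4808
Node dd (S = 18.06): V_dd = 1/1.04·[0.3455·6.2875 + 0.6545·0.0000] = 2.0885
Node u (S = 35): V_u = 1/1.04·[0.3455·30.7308 + 0.6545·11.4808] = 17.4334
Node d (S = 21.25): V_d = 1/1.04·[0.3455·11.4808 + 0.6545·2.0885] = 5.1280
Node 0 (S = 25): V_0 = 1/1.04·[0.3455·17.4334 + 0.6545·5.1280] = 9.0182

$9.02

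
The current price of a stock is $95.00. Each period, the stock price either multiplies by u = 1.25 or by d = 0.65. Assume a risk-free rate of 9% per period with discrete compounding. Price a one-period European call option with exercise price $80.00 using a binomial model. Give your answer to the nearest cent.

$26.07

Risk-neutral probability p = (1 + 0.09 − 0.65)/(1.25 − 0.65) = 0.4400/0.6000 = 0.7333
Terminal stock prices: S_u = 118.8, S_d = 61.75
Terminal payoffs (S − K): max(38.75, 0) = 38.75, max(-18.25, 0) = 0
Node 0 (S = 95): V_0 = 1/1.09·[0.7333·38.7500 + 0.2667·0.0000] = 26.0703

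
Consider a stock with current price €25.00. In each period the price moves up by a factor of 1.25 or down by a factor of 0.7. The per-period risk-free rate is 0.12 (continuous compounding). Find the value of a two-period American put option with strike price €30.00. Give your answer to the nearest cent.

€5.00

Risk-neutral probability p = (e^0.12 − 0.7)/(1.25 − 0.7) = 0.4275/0.5500 = 0.7773
Terminal stock prices: S_uu = 39.06, S_ud = 21.88, S_dd = 12.25
Terminal payoffs (K − S): max(-9.062, 0) = 0, max(8.125, 0) = 8.125, max(17.75, 0) = 17.75
Node u (S = 31.25): continuation = e^(−0.12)·[0.7773·0.0000 + 0.2227·8.1250] = 1.6051; exercise value = 0.0000 ≤ continuation, so V_u = 1.6051
Node d (S = 17.5): continuation = e^(−0.12)·[0.7773·8.1250 + 0.2227·17.7500] = 9.1076; exercise value = 12.5000 > continuation, so V_d = 12.5000 (exercise)
Node 0 (S = 25): continuation = e^(−0.12)·[0.7773·1.6051 + 0.2227·12.5000] = 3.5758; exercise value = 5.0000 > continuation, so V_0 = 5.0000 (exercise)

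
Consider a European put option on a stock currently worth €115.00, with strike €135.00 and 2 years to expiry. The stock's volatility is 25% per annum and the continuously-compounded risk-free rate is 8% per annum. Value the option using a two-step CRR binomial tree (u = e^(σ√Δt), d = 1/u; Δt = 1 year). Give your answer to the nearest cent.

€16.94

CRR parameters: u = e^(σ√Δt) = e^(0.25·√1) = 1.2840, d = 1/u = 0.7788
Per-period rate: rΔt = 0.08·1 = 0.08, so R = e^0.08 = 1.0833
Risk-neutral probability p = (e^0.08 − 0.7788)/(1.2840 − 0.7788) = 0.3045/0.5052 = 0.6027
Terminal stock prices: S_uu = 189.6, S_ud = 115, S_dd = 69.75
Terminal payoffs (K − S): max(-54.6, 0) = 0, max(20, 0) = 20, max(65.25, 0) = 65.25
Node u (S = 147.7): V_u = e^(−0.08)·[0.6027·0.0000 + 0.3973·20.0000] = 7.3355
Node d (S = 89.56): V_d = e^(−0.08)·[0.6027·20.0000 + 0.3973·65.2490] = 35.0586
Node 0 (S = 115): V_0 = e^(−0.08)·[0.6027·7.3355 + 0.3973·35.0586] = 16.9397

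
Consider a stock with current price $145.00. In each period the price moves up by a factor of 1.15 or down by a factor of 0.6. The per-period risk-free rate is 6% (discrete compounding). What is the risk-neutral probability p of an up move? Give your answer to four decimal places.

Risk-neutral probability p = (1 + 0.06 − 0.6)/(1.15 − 0.6) = 0.4600/0.5500 = 0.8364

p = 0.8364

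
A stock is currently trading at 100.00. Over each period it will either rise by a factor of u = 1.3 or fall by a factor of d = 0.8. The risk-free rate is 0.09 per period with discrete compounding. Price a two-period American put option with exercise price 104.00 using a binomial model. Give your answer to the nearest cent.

Risk-neutral probability p = (1 + 0.09 − 0.8)/(1.3 − 0.8) = 0.2900/0.5000 = 0.5800
Terminal stock prices: S_uu = 169, S_ud = 104, S_dd = 64
Terminal payoffs (K − S): max(-65, 0) = 0, max(0, 0) = 0, max(40, 0) = 40
Node u (S = 130): continuation = 1/1.09·[0.5800·0.0000 + 0.4200·0.0000] = 0.0000; exercise value = 0.0000 ≤ continuation, so V_u = 0.0000
Node d (S = 80): continuation = 1/1.09·[0.5800·0.0000 + 0.4200·40.0000] = 15.4128; exercise value = 24.0000 > continuation, so V_d = 24.0000 (exercise)
Node 0 (S = 100): continuation = 1/1.09·[0.5800·0.0000 + 0.4200·24.0000] = 9.2477; exercise value = 4.0000 ≤ continuation, so V_0 = 9.2477

9.25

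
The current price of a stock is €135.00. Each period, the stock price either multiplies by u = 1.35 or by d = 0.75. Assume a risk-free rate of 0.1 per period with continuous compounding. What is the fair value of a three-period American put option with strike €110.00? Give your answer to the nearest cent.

€5.74

Risk-neutral probability p = (e^0.1 − 0.75)/(1.35 − 0.75) = 0.3552/0.6000 = 0.5920
Terminal stock prices: S_uuu = 332.2, S_uud = 184.5, S_udd = 102.5, S_ddd = 56.95
Terminal payoffs (K − S): max(-222.2, 0) = 0, max(-74.53, 0) = 0, max(7.484, 0) = 7.484, max(53.05, 0) = 53.05
Node uu (S = 246): continuation = e^(−0.1)·[0.5920·0.0000 + 0.4080·0.0000] = 0.0000; exercise value = 0.0000 ≤ continuation, so V_uu = 0.0000
Node ud (S = 136.7): continuation = e^(−0.1)·[0.5920·0.0000 + 0.4080·7.4844] = 2.7634; exercise value = 0.0000 ≤ continuation, so V_ud = 2.7634
Node dd (S = 75.94): continuation = e^(−0.1)·[0.5920·7.4844 + 0.4080·53.0469] = 23.5946; exercise value = 34.0625 > continuation, so V_dd = 34.0625 (exercise)
Node u (S = 182.2): continuation = e^(−0.1)·[0.5920·0.0000 + 0.4080·2.7634] = 1.0203; exercise value = 0.0000 ≤ continuation, so V_u = 1.0203
Node d (S = 101.2): continuation = e^(−0.1)·[0.5920·2.7634 + 0.4080·34.0625] = 14.0566; exercise value = 8.7500 ≤ continuation, so V_d = 14.0566
Node 0 (S = 135): continuation = e^(−0.1)·[0.5920·1.0203 + 0.4080·14.0566] = 5.7364; exercise value = 0.0000 ≤ continuation, so V_0 = 5.7364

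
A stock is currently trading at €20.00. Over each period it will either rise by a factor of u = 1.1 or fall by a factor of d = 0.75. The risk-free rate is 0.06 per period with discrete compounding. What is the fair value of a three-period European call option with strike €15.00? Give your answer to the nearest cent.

Risk-neutral probability p = (1 + 0.06 − 0.75)/(1.1 − 0.75) = 0.3100/0.3500 = 0.8857
Terminal stock prices: S_uuu = 26.62, S_uud = 18.15, S_udd = 12.38, S_ddd = 8.438
Terminal payoffs (S − K): max(11.62, 0) = 11.62, max(3.15, 0) = 3.15, max(-2.625, 0) = 0, max(-6.562, 0) = 0
Node uu (S = 24.2): V_uu = 1/1.06·[0.8857·11.6200 + 0.1143·3.1500] = 10.0491
Node ud (S = 16.5): V_ud = 1/1.06·[0.8857·3.1500 + 0.1143·0.0000] = 2.6321
Node dd (S = 11.25): V_dd = 1/1.06·[0.8857·0.0000 + 0.1143·0.0000] = 0.0000
Node u (S = 22): V_u = 1/1.06·[0.8857·10.0491 + 0.1143·2.6321] = 8.6806
Node d (S = 15): V_d = 1/1.06·[0.8857·2.6321 + 0.1143·0.0000] = 2.1993
Node 0 (S = 20): V_0 = 1/1.06·[0.8857·8.6806 + 0.1143·2.1993] = 7.4904

€7.49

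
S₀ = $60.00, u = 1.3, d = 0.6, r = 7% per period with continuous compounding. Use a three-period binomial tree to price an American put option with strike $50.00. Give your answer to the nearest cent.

Risk-neutral probability p = (e^0.07 − 0.6)/(1.3 − 0.6) = 0.4725/0.7000 = 0.6750
Terminal stock prices: S_uuu = 131.8, S_uud = 60.84, S_udd = 28.08, S_ddd = 12.96
Terminal payoffs (K − S): max(-81.82, 0) = 0, max(-10.84, 0) = 0, max(21.92, 0) = 21.92, max(37.04, 0) = 37.04
Node uu (S = 101.4): continuation = e^(−0.07)·[0.6750·0.0000 + 0.3250·0.0000] = 0.0000; exercise value = 0.0000 ≤ continuation, so V_uu = 0.0000
Node ud (S = 46.8): continuation = e^(−0.07)·[0.6750·0.0000 + 0.3250·21.9200] = 6.6421; exercise value = 3.2000 ≤ continuation, so V_ud = 6.6421
Node dd (S = 21.6): continuation = e^(−0.07)·[0.6750·21.9200 + 0.3250·37.0400] = 25.0197; exercise value = 28.4000 > continuation, so V_dd = 28.4000 (exercise)
Node u (S = 78): continuation = e^(−0.07)·[0.6750·0.0000 + 0.3250·6.6421] = 2.0127; exercise value = 0.0000 ≤ continuation, so V_u = 2.0127
Node d (S = 36): continuation = e^(−0.07)·[0.6750·6.6421 + 0.3250·28.4000] = 12.7861; exercise value = 14.0000 > continuation, so V_d = 14.0000 (exercise)
Node 0 (S = 60): continuation = e^(−0.07)·[0.6750·2.0127 + 0.3250·14.0000] = 5.5090; exercise value = 0.0000 ≤ continuation, so V_0 = 5.5090

$5.51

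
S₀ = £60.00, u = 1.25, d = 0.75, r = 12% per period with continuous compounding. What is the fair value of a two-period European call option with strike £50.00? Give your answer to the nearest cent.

£21.44

Risk-neutral probability p = (e^0.12 − 0.75)/(1.25 − 0.75) = 0.3775/0.5000 = 0.7550
Terminal stock prices: S_uu = 93.75, S_ud = 56.25, S_dd = 33.75
Terminal payoffs (S − K): max(43.75, 0) = 43.75, max(6.25, 0) = 6.25, max(-16.25, 0) = 0
Node u (S = 75): V_u = e^(−0.12)·[0.7550·43.7500 + 0.2450·6.2500] = 30.6540
Node d (S = 45): V_d = e^(−0.12)·[0.7550·6.2500 + 0.2450·0.0000] = 4.1851
Node 0 (S = 60): V_0 = e^(−0.12)·[0.7550·30.6540 + 0.2450·4.1851] = 21.4359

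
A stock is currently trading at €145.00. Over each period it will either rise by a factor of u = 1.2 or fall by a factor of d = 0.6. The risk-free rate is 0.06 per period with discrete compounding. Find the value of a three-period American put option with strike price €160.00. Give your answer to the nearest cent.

Risk-neutral probability p = (1 + 0.06 − 0.6)/(1.2 − 0.6) = 0.4600/0.6000 = 0.7667
Terminal stock prices: S_uuu = 250.6, S_uud = 125.3, S_udd = 62.64, S_ddd = 31.32
Terminal payoffs (K − S): max(-90.56, 0) = 0, max(34.72, 0) = 34.72, max(97.36, 0) = 97.36, max(128.7, 0) = 128.7
Node uu (S = 208.8): continuation = 1/1.06·[0.7667·0.0000 + 0.2333·34.7200] = 7.6428; exercise value = 0.0000 ≤ continuation, so V_uu = 7.6428
Node ud (S = 104.4): continuation = 1/1.06·[0.7667·34.7200 + 0.2333·97.3600] = 46.5434; exercise value = 55.6000 > continuation, so V_ud = 55.6000 (exercise)
Node dd (S = 52.2): continuation = 1/1.06·[0.7667·97.3600 + 0.2333·128.6800] = 98.7434; exercise value = 107.8000 > continuation, so V_dd = 107.8000 (exercise)
Node u (S = 174): continuation = 1/1.06·[0.7667·7.6428 + 0.2333·55.6000] = 17.7668; exercise value = 0.0000 ≤ continuation, so V_u = 17.7668
Node d (S = 87): continuation = 1/1.06·[0.7667·55.6000 + 0.2333·107.8000] = 63.9434; exercise value = 73.0000 > continuation, so V_d = 73.0000 (exercise)
Node 0 (S = 145): continuation = 1/1.06·[0.7667·17.7668 + 0.2333·73.0000] = 28.9194; exercise value = 15.0000 ≤ continuation, so V_0 = 28.9194

€28.92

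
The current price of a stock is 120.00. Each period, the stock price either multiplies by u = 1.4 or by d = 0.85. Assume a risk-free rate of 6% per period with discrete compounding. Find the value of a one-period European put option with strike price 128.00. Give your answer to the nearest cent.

Risk-neutral probability p = (1 + 0.06 − 0.85)/(1.4 − 0.85) = 0.2100/0.5500 = 0.3818
Terminal stock prices: S_u = 168, S_d = 102
Terminal payoffs (K − S): max(-40, 0) = 0, max(26, 0) = 26
Node 0 (S = 120): V_0 = 1/1.06·[0.3818·0.0000 + 0.6182·26.0000] = 15.1630

15.16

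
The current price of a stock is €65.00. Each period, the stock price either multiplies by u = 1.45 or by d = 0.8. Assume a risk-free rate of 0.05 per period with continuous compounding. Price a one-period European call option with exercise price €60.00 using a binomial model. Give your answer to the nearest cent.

Risk-neutral probability p = (e^0.05 − 0.8)/(1.45 − 0.8) = 0.2513/0.6500 = 0.3866
Terminal stock prices: S_u = 94.25, S_d = 52
Terminal payoffs (S − K): max(34.25, 0) = 34.25, max(-8, 0) = 0
Node 0 (S = 65): V_0 = e^(−0.05)·[0.3866·34.2500 + 0.6134·0.0000] = 12.5943

€12.59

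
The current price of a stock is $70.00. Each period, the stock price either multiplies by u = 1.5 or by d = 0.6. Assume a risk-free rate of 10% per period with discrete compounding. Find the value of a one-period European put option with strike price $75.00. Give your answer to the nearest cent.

$13.33

Risk-neutral probability p = (1 + 0.1 − 0.6)/(1.5 − 0.6) = 0.5000/0.9000 = 0.5556
Terminal stock prices: S_u = 105, S_d = 42
Terminal payoffs (K − S): max(-30, 0) = 0, max(33, 0) = 33
Node 0 (S = 70): V_0 = 1/1.1·[0.5556·0.0000 + 0.4444·33.0000] = 13.3333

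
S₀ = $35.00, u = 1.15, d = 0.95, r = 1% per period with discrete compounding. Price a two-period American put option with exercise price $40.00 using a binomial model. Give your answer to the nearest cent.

Risk-neutral probability p = (1 + 0.01 − 0.95)/(1.15 − 0.95) = 0.0600/0.2000 = 0.3000
Terminal stock prices: S_uu = 46.29, S_ud = 38.24, S_dd = 31.59
Terminal payoffs (K − S): max(-6.287, 0) = 0, max(1.763, 0) = 1.763, max(8.413, 0) = 8.413
Node u (S = 40.25): continuation = 1/1.01·[0.3000·0.0000 + 0.7000·1.7625] = 1.2215; exercise value = 0.0000 ≤ continuation, so V_u = 1.2215
Node d (S = 33.25): continuation = 1/1.01·[0.3000·1.7625 + 0.7000·8.4125] = 6.3540; exercise value = 6.7500 > continuation, so V_d = 6.7500 (exercise)
Node 0 (S = 35): continuation = 1/1.01·[0.3000·1.2215 + 0.7000·6.7500] = 5.0410; exercise value = 5.0000 ≤ continuation, so V_0 = 5.0410

$5.04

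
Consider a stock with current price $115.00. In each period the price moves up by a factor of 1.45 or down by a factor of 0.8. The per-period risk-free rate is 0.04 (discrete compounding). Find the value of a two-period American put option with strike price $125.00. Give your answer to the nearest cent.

Risk-neutral probability p = (1 + 0.04 − 0.8)/(1.45 − 0.8) = 0.2400/0.6500 = 0.3692
Terminal stock prices: S_uu = 241.8, S_ud = 133.4, S_dd = 73.6
Terminal payoffs (K − S): max(-116.8, 0) = 0, max(-8.4, 0) = 0, max(51.4, 0) = 51.4
Node u (S = 166.8): continuation = 1/1.04·[0.3692·0.0000 + 0.6308·0.0000] = 0.0000; exercise value = 0.0000 ≤ continuation, so V_u = 0.0000
Node d (S = 92): continuation = 1/1.04·[0.3692·0.0000 + 0.6308·51.4000] = 31.1746; exercise value = 33.0000 > continuation, so V_d = 33.0000 (exercise)
Node 0 (S = 115): continuation = 1/1.04·[0.3692·0.0000 + 0.6308·33.0000] = 20.0148; exercise value = 10.0000 ≤ continuation, so V_0 = 20.0148

$20.01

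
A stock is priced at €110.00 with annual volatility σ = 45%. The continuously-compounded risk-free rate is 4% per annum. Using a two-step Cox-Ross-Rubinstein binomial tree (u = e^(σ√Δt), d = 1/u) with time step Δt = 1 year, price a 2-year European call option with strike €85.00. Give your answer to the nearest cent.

€43.48

CRR parameters: u = e^(σ√Δt) = e^(0.45·√1) = 1.5683, d = 1/u = 0.6376
Per-period rate: rΔt = 0.04·1 = 0.04, so R = e^0.04 = 1.0408
Risk-neutral probability p = (e^0.04 − 0.6376)/(1.5683 − 0.6376) = 0.4032/0.9307 = 0.4332
Terminal stock prices: S_uu = 270.6, S_ud = 110, S_dd = 44.72
Terminal payoffs (S − K): max(185.6, 0) = 185.6, max(25, 0) = 25, max(-40.28, 0) = 0
Node u (S = 172.5): V_u = e^(−0.04)·[0.4332·185.5563 + 0.5668·25.0000] = 90.8472
Node d (S = 70.14): V_d = e^(−0.04)·[0.4332·25.0000 + 0.5668·0.0000] = 10.4056
Node 0 (S = 110): V_0 = e^(−0.04)·[0.4332·90.8472 + 0.5668·10.4056] = 43.4794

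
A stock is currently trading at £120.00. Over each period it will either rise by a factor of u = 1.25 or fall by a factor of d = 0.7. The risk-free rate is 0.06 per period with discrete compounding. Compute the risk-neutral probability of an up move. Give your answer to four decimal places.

p = 0.6545

Risk-neutral probability p = (1 + 0.06 − 0.7)/(1.25 − 0.7) = 0.3600/0.5500 = 0.6545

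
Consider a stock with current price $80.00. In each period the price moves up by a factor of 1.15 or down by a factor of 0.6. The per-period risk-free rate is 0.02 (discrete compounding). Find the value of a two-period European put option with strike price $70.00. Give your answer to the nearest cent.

Risk-neutral probability p = (1 + 0.02 − 0.6)/(1.15 − 0.6) = 0.4200/0.5500 = 0.7636
Terminal stock prices: S_uu = 105.8, S_ud = 55.2, S_dd = 28.8
Terminal payoffs (K − S): max(-35.8, 0) = 0, max(14.8, 0) = 14.8, max(41.2, 0) = 41.2
Node u (S = 92): V_u = 1/1.02·[0.7636·0.0000 + 0.2364·14.8000] = 3.4296
Node d (S = 48): V_d = 1/1.02·[0.7636·14.8000 + 0.2364·41.2000] = 20.6275
Node 0 (S = 80): V_0 = 1/1.02·[0.7636·3.4296 + 0.2364·20.6275] = 7.3476

$7.35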